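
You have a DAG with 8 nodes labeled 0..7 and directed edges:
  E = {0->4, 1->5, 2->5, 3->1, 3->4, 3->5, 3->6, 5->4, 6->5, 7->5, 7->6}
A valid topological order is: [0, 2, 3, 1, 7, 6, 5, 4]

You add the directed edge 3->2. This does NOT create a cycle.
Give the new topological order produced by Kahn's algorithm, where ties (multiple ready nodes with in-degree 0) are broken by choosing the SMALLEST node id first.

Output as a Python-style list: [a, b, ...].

Old toposort: [0, 2, 3, 1, 7, 6, 5, 4]
Added edge: 3->2
Position of 3 (2) > position of 2 (1). Must reorder: 3 must now come before 2.
Run Kahn's algorithm (break ties by smallest node id):
  initial in-degrees: [0, 1, 1, 0, 3, 5, 2, 0]
  ready (indeg=0): [0, 3, 7]
  pop 0: indeg[4]->2 | ready=[3, 7] | order so far=[0]
  pop 3: indeg[1]->0; indeg[2]->0; indeg[4]->1; indeg[5]->4; indeg[6]->1 | ready=[1, 2, 7] | order so far=[0, 3]
  pop 1: indeg[5]->3 | ready=[2, 7] | order so far=[0, 3, 1]
  pop 2: indeg[5]->2 | ready=[7] | order so far=[0, 3, 1, 2]
  pop 7: indeg[5]->1; indeg[6]->0 | ready=[6] | order so far=[0, 3, 1, 2, 7]
  pop 6: indeg[5]->0 | ready=[5] | order so far=[0, 3, 1, 2, 7, 6]
  pop 5: indeg[4]->0 | ready=[4] | order so far=[0, 3, 1, 2, 7, 6, 5]
  pop 4: no out-edges | ready=[] | order so far=[0, 3, 1, 2, 7, 6, 5, 4]
  Result: [0, 3, 1, 2, 7, 6, 5, 4]

Answer: [0, 3, 1, 2, 7, 6, 5, 4]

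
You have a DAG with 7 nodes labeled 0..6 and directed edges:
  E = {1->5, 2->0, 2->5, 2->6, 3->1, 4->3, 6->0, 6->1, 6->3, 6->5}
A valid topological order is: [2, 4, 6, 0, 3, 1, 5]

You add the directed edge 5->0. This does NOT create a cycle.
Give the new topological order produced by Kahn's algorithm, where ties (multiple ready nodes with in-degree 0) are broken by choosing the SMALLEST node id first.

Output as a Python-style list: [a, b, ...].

Old toposort: [2, 4, 6, 0, 3, 1, 5]
Added edge: 5->0
Position of 5 (6) > position of 0 (3). Must reorder: 5 must now come before 0.
Run Kahn's algorithm (break ties by smallest node id):
  initial in-degrees: [3, 2, 0, 2, 0, 3, 1]
  ready (indeg=0): [2, 4]
  pop 2: indeg[0]->2; indeg[5]->2; indeg[6]->0 | ready=[4, 6] | order so far=[2]
  pop 4: indeg[3]->1 | ready=[6] | order so far=[2, 4]
  pop 6: indeg[0]->1; indeg[1]->1; indeg[3]->0; indeg[5]->1 | ready=[3] | order so far=[2, 4, 6]
  pop 3: indeg[1]->0 | ready=[1] | order so far=[2, 4, 6, 3]
  pop 1: indeg[5]->0 | ready=[5] | order so far=[2, 4, 6, 3, 1]
  pop 5: indeg[0]->0 | ready=[0] | order so far=[2, 4, 6, 3, 1, 5]
  pop 0: no out-edges | ready=[] | order so far=[2, 4, 6, 3, 1, 5, 0]
  Result: [2, 4, 6, 3, 1, 5, 0]

Answer: [2, 4, 6, 3, 1, 5, 0]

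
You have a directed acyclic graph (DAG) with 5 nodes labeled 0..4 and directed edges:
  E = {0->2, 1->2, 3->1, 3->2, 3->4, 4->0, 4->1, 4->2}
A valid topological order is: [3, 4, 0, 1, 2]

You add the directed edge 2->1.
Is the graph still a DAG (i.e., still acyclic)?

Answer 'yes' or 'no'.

Given toposort: [3, 4, 0, 1, 2]
Position of 2: index 4; position of 1: index 3
New edge 2->1: backward (u after v in old order)
Backward edge: old toposort is now invalid. Check if this creates a cycle.
Does 1 already reach 2? Reachable from 1: [1, 2]. YES -> cycle!
Still a DAG? no

Answer: no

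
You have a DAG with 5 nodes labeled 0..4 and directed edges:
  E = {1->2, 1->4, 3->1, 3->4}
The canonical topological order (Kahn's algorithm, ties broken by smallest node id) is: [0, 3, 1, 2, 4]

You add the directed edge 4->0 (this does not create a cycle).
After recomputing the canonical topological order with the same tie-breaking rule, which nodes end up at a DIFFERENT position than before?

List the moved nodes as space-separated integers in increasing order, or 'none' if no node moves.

Old toposort: [0, 3, 1, 2, 4]
Added edge 4->0
Recompute Kahn (smallest-id tiebreak):
  initial in-degrees: [1, 1, 1, 0, 2]
  ready (indeg=0): [3]
  pop 3: indeg[1]->0; indeg[4]->1 | ready=[1] | order so far=[3]
  pop 1: indeg[2]->0; indeg[4]->0 | ready=[2, 4] | order so far=[3, 1]
  pop 2: no out-edges | ready=[4] | order so far=[3, 1, 2]
  pop 4: indeg[0]->0 | ready=[0] | order so far=[3, 1, 2, 4]
  pop 0: no out-edges | ready=[] | order so far=[3, 1, 2, 4, 0]
New canonical toposort: [3, 1, 2, 4, 0]
Compare positions:
  Node 0: index 0 -> 4 (moved)
  Node 1: index 2 -> 1 (moved)
  Node 2: index 3 -> 2 (moved)
  Node 3: index 1 -> 0 (moved)
  Node 4: index 4 -> 3 (moved)
Nodes that changed position: 0 1 2 3 4

Answer: 0 1 2 3 4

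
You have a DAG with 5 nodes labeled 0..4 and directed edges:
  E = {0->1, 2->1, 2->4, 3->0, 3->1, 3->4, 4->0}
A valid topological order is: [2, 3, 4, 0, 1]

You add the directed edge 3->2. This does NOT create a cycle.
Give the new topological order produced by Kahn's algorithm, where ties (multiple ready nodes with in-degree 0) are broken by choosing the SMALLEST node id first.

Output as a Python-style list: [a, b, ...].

Old toposort: [2, 3, 4, 0, 1]
Added edge: 3->2
Position of 3 (1) > position of 2 (0). Must reorder: 3 must now come before 2.
Run Kahn's algorithm (break ties by smallest node id):
  initial in-degrees: [2, 3, 1, 0, 2]
  ready (indeg=0): [3]
  pop 3: indeg[0]->1; indeg[1]->2; indeg[2]->0; indeg[4]->1 | ready=[2] | order so far=[3]
  pop 2: indeg[1]->1; indeg[4]->0 | ready=[4] | order so far=[3, 2]
  pop 4: indeg[0]->0 | ready=[0] | order so far=[3, 2, 4]
  pop 0: indeg[1]->0 | ready=[1] | order so far=[3, 2, 4, 0]
  pop 1: no out-edges | ready=[] | order so far=[3, 2, 4, 0, 1]
  Result: [3, 2, 4, 0, 1]

Answer: [3, 2, 4, 0, 1]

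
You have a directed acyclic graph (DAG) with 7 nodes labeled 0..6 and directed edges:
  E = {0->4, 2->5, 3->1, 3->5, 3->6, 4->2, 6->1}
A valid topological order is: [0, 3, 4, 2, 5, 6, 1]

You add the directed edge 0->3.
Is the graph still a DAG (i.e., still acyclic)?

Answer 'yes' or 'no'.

Given toposort: [0, 3, 4, 2, 5, 6, 1]
Position of 0: index 0; position of 3: index 1
New edge 0->3: forward
Forward edge: respects the existing order. Still a DAG, same toposort still valid.
Still a DAG? yes

Answer: yes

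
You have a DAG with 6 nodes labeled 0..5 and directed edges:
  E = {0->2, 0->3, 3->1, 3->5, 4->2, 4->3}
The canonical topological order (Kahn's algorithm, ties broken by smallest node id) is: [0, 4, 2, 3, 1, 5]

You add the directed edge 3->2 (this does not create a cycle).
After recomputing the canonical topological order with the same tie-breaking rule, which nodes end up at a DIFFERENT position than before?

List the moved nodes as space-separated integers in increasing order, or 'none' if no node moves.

Answer: 1 2 3

Derivation:
Old toposort: [0, 4, 2, 3, 1, 5]
Added edge 3->2
Recompute Kahn (smallest-id tiebreak):
  initial in-degrees: [0, 1, 3, 2, 0, 1]
  ready (indeg=0): [0, 4]
  pop 0: indeg[2]->2; indeg[3]->1 | ready=[4] | order so far=[0]
  pop 4: indeg[2]->1; indeg[3]->0 | ready=[3] | order so far=[0, 4]
  pop 3: indeg[1]->0; indeg[2]->0; indeg[5]->0 | ready=[1, 2, 5] | order so far=[0, 4, 3]
  pop 1: no out-edges | ready=[2, 5] | order so far=[0, 4, 3, 1]
  pop 2: no out-edges | ready=[5] | order so far=[0, 4, 3, 1, 2]
  pop 5: no out-edges | ready=[] | order so far=[0, 4, 3, 1, 2, 5]
New canonical toposort: [0, 4, 3, 1, 2, 5]
Compare positions:
  Node 0: index 0 -> 0 (same)
  Node 1: index 4 -> 3 (moved)
  Node 2: index 2 -> 4 (moved)
  Node 3: index 3 -> 2 (moved)
  Node 4: index 1 -> 1 (same)
  Node 5: index 5 -> 5 (same)
Nodes that changed position: 1 2 3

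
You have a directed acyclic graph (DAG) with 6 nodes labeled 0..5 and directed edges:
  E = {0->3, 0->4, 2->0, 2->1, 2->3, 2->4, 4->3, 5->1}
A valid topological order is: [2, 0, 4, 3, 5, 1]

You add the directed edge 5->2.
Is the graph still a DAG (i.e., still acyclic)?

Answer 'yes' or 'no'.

Given toposort: [2, 0, 4, 3, 5, 1]
Position of 5: index 4; position of 2: index 0
New edge 5->2: backward (u after v in old order)
Backward edge: old toposort is now invalid. Check if this creates a cycle.
Does 2 already reach 5? Reachable from 2: [0, 1, 2, 3, 4]. NO -> still a DAG (reorder needed).
Still a DAG? yes

Answer: yes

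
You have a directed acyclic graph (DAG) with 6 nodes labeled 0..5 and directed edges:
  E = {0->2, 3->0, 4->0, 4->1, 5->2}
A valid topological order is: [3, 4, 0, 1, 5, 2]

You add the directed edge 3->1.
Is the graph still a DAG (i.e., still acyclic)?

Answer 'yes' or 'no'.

Answer: yes

Derivation:
Given toposort: [3, 4, 0, 1, 5, 2]
Position of 3: index 0; position of 1: index 3
New edge 3->1: forward
Forward edge: respects the existing order. Still a DAG, same toposort still valid.
Still a DAG? yes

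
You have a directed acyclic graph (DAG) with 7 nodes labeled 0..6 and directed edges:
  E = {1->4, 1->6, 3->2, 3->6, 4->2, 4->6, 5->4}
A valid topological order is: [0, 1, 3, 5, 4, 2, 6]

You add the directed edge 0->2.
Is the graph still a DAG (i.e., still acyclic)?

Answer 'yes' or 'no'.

Given toposort: [0, 1, 3, 5, 4, 2, 6]
Position of 0: index 0; position of 2: index 5
New edge 0->2: forward
Forward edge: respects the existing order. Still a DAG, same toposort still valid.
Still a DAG? yes

Answer: yes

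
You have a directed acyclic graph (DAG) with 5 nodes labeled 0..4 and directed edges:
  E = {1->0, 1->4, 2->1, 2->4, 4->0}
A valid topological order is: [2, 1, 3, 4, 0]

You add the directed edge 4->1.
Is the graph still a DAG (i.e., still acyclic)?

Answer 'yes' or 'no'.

Answer: no

Derivation:
Given toposort: [2, 1, 3, 4, 0]
Position of 4: index 3; position of 1: index 1
New edge 4->1: backward (u after v in old order)
Backward edge: old toposort is now invalid. Check if this creates a cycle.
Does 1 already reach 4? Reachable from 1: [0, 1, 4]. YES -> cycle!
Still a DAG? no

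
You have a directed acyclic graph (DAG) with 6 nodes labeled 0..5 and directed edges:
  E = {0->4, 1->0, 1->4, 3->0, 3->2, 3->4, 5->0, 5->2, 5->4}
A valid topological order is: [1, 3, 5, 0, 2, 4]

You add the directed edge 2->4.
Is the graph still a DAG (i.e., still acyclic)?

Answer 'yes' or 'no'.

Answer: yes

Derivation:
Given toposort: [1, 3, 5, 0, 2, 4]
Position of 2: index 4; position of 4: index 5
New edge 2->4: forward
Forward edge: respects the existing order. Still a DAG, same toposort still valid.
Still a DAG? yes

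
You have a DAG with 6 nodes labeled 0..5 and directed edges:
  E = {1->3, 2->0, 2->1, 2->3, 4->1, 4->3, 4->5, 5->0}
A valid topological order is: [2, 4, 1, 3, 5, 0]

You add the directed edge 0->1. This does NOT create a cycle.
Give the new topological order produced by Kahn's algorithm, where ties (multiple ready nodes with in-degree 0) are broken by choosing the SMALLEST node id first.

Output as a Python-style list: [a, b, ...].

Old toposort: [2, 4, 1, 3, 5, 0]
Added edge: 0->1
Position of 0 (5) > position of 1 (2). Must reorder: 0 must now come before 1.
Run Kahn's algorithm (break ties by smallest node id):
  initial in-degrees: [2, 3, 0, 3, 0, 1]
  ready (indeg=0): [2, 4]
  pop 2: indeg[0]->1; indeg[1]->2; indeg[3]->2 | ready=[4] | order so far=[2]
  pop 4: indeg[1]->1; indeg[3]->1; indeg[5]->0 | ready=[5] | order so far=[2, 4]
  pop 5: indeg[0]->0 | ready=[0] | order so far=[2, 4, 5]
  pop 0: indeg[1]->0 | ready=[1] | order so far=[2, 4, 5, 0]
  pop 1: indeg[3]->0 | ready=[3] | order so far=[2, 4, 5, 0, 1]
  pop 3: no out-edges | ready=[] | order so far=[2, 4, 5, 0, 1, 3]
  Result: [2, 4, 5, 0, 1, 3]

Answer: [2, 4, 5, 0, 1, 3]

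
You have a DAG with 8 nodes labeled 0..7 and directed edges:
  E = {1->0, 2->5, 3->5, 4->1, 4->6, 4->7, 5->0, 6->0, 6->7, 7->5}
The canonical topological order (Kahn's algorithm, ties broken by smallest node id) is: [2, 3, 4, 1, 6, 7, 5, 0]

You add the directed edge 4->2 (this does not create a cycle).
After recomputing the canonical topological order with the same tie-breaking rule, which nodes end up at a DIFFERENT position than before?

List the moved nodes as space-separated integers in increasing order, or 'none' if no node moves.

Answer: 1 2 3 4

Derivation:
Old toposort: [2, 3, 4, 1, 6, 7, 5, 0]
Added edge 4->2
Recompute Kahn (smallest-id tiebreak):
  initial in-degrees: [3, 1, 1, 0, 0, 3, 1, 2]
  ready (indeg=0): [3, 4]
  pop 3: indeg[5]->2 | ready=[4] | order so far=[3]
  pop 4: indeg[1]->0; indeg[2]->0; indeg[6]->0; indeg[7]->1 | ready=[1, 2, 6] | order so far=[3, 4]
  pop 1: indeg[0]->2 | ready=[2, 6] | order so far=[3, 4, 1]
  pop 2: indeg[5]->1 | ready=[6] | order so far=[3, 4, 1, 2]
  pop 6: indeg[0]->1; indeg[7]->0 | ready=[7] | order so far=[3, 4, 1, 2, 6]
  pop 7: indeg[5]->0 | ready=[5] | order so far=[3, 4, 1, 2, 6, 7]
  pop 5: indeg[0]->0 | ready=[0] | order so far=[3, 4, 1, 2, 6, 7, 5]
  pop 0: no out-edges | ready=[] | order so far=[3, 4, 1, 2, 6, 7, 5, 0]
New canonical toposort: [3, 4, 1, 2, 6, 7, 5, 0]
Compare positions:
  Node 0: index 7 -> 7 (same)
  Node 1: index 3 -> 2 (moved)
  Node 2: index 0 -> 3 (moved)
  Node 3: index 1 -> 0 (moved)
  Node 4: index 2 -> 1 (moved)
  Node 5: index 6 -> 6 (same)
  Node 6: index 4 -> 4 (same)
  Node 7: index 5 -> 5 (same)
Nodes that changed position: 1 2 3 4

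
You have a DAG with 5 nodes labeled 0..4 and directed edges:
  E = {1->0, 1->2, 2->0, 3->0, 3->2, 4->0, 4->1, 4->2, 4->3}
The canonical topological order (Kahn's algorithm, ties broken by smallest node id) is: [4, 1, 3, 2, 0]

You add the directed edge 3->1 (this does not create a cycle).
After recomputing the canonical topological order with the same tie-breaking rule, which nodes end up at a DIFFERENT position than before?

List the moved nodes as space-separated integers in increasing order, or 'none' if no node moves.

Answer: 1 3

Derivation:
Old toposort: [4, 1, 3, 2, 0]
Added edge 3->1
Recompute Kahn (smallest-id tiebreak):
  initial in-degrees: [4, 2, 3, 1, 0]
  ready (indeg=0): [4]
  pop 4: indeg[0]->3; indeg[1]->1; indeg[2]->2; indeg[3]->0 | ready=[3] | order so far=[4]
  pop 3: indeg[0]->2; indeg[1]->0; indeg[2]->1 | ready=[1] | order so far=[4, 3]
  pop 1: indeg[0]->1; indeg[2]->0 | ready=[2] | order so far=[4, 3, 1]
  pop 2: indeg[0]->0 | ready=[0] | order so far=[4, 3, 1, 2]
  pop 0: no out-edges | ready=[] | order so far=[4, 3, 1, 2, 0]
New canonical toposort: [4, 3, 1, 2, 0]
Compare positions:
  Node 0: index 4 -> 4 (same)
  Node 1: index 1 -> 2 (moved)
  Node 2: index 3 -> 3 (same)
  Node 3: index 2 -> 1 (moved)
  Node 4: index 0 -> 0 (same)
Nodes that changed position: 1 3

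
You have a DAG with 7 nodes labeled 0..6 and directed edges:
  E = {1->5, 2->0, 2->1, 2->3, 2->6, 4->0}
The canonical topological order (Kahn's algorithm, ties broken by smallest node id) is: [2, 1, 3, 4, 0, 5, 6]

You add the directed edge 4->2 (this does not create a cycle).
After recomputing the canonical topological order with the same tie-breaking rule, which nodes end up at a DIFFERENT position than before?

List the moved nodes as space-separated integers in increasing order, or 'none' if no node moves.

Answer: 0 1 2 3 4

Derivation:
Old toposort: [2, 1, 3, 4, 0, 5, 6]
Added edge 4->2
Recompute Kahn (smallest-id tiebreak):
  initial in-degrees: [2, 1, 1, 1, 0, 1, 1]
  ready (indeg=0): [4]
  pop 4: indeg[0]->1; indeg[2]->0 | ready=[2] | order so far=[4]
  pop 2: indeg[0]->0; indeg[1]->0; indeg[3]->0; indeg[6]->0 | ready=[0, 1, 3, 6] | order so far=[4, 2]
  pop 0: no out-edges | ready=[1, 3, 6] | order so far=[4, 2, 0]
  pop 1: indeg[5]->0 | ready=[3, 5, 6] | order so far=[4, 2, 0, 1]
  pop 3: no out-edges | ready=[5, 6] | order so far=[4, 2, 0, 1, 3]
  pop 5: no out-edges | ready=[6] | order so far=[4, 2, 0, 1, 3, 5]
  pop 6: no out-edges | ready=[] | order so far=[4, 2, 0, 1, 3, 5, 6]
New canonical toposort: [4, 2, 0, 1, 3, 5, 6]
Compare positions:
  Node 0: index 4 -> 2 (moved)
  Node 1: index 1 -> 3 (moved)
  Node 2: index 0 -> 1 (moved)
  Node 3: index 2 -> 4 (moved)
  Node 4: index 3 -> 0 (moved)
  Node 5: index 5 -> 5 (same)
  Node 6: index 6 -> 6 (same)
Nodes that changed position: 0 1 2 3 4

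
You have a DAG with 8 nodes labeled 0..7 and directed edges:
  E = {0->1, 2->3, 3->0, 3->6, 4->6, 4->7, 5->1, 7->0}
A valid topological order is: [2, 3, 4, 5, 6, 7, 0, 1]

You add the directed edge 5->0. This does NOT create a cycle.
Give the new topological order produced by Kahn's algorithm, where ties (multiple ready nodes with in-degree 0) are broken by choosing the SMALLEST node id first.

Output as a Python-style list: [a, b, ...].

Old toposort: [2, 3, 4, 5, 6, 7, 0, 1]
Added edge: 5->0
Position of 5 (3) < position of 0 (6). Old order still valid.
Run Kahn's algorithm (break ties by smallest node id):
  initial in-degrees: [3, 2, 0, 1, 0, 0, 2, 1]
  ready (indeg=0): [2, 4, 5]
  pop 2: indeg[3]->0 | ready=[3, 4, 5] | order so far=[2]
  pop 3: indeg[0]->2; indeg[6]->1 | ready=[4, 5] | order so far=[2, 3]
  pop 4: indeg[6]->0; indeg[7]->0 | ready=[5, 6, 7] | order so far=[2, 3, 4]
  pop 5: indeg[0]->1; indeg[1]->1 | ready=[6, 7] | order so far=[2, 3, 4, 5]
  pop 6: no out-edges | ready=[7] | order so far=[2, 3, 4, 5, 6]
  pop 7: indeg[0]->0 | ready=[0] | order so far=[2, 3, 4, 5, 6, 7]
  pop 0: indeg[1]->0 | ready=[1] | order so far=[2, 3, 4, 5, 6, 7, 0]
  pop 1: no out-edges | ready=[] | order so far=[2, 3, 4, 5, 6, 7, 0, 1]
  Result: [2, 3, 4, 5, 6, 7, 0, 1]

Answer: [2, 3, 4, 5, 6, 7, 0, 1]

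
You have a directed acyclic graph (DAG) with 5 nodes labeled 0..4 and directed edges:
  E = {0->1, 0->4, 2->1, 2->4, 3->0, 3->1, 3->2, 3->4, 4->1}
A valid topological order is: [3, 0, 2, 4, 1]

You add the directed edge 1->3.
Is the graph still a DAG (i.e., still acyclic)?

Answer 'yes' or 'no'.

Given toposort: [3, 0, 2, 4, 1]
Position of 1: index 4; position of 3: index 0
New edge 1->3: backward (u after v in old order)
Backward edge: old toposort is now invalid. Check if this creates a cycle.
Does 3 already reach 1? Reachable from 3: [0, 1, 2, 3, 4]. YES -> cycle!
Still a DAG? no

Answer: no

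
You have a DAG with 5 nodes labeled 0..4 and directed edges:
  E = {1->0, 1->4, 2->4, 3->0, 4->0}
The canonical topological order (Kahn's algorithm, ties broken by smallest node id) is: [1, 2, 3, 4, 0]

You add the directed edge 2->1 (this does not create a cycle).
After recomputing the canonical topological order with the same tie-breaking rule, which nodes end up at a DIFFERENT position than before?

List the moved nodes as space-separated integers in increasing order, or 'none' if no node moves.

Answer: 1 2

Derivation:
Old toposort: [1, 2, 3, 4, 0]
Added edge 2->1
Recompute Kahn (smallest-id tiebreak):
  initial in-degrees: [3, 1, 0, 0, 2]
  ready (indeg=0): [2, 3]
  pop 2: indeg[1]->0; indeg[4]->1 | ready=[1, 3] | order so far=[2]
  pop 1: indeg[0]->2; indeg[4]->0 | ready=[3, 4] | order so far=[2, 1]
  pop 3: indeg[0]->1 | ready=[4] | order so far=[2, 1, 3]
  pop 4: indeg[0]->0 | ready=[0] | order so far=[2, 1, 3, 4]
  pop 0: no out-edges | ready=[] | order so far=[2, 1, 3, 4, 0]
New canonical toposort: [2, 1, 3, 4, 0]
Compare positions:
  Node 0: index 4 -> 4 (same)
  Node 1: index 0 -> 1 (moved)
  Node 2: index 1 -> 0 (moved)
  Node 3: index 2 -> 2 (same)
  Node 4: index 3 -> 3 (same)
Nodes that changed position: 1 2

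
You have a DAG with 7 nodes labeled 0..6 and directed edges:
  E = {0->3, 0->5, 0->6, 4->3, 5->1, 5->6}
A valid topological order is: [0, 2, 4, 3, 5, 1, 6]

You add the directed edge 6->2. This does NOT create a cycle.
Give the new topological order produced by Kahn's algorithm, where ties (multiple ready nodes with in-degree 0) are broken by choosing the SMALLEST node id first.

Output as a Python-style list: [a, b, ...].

Old toposort: [0, 2, 4, 3, 5, 1, 6]
Added edge: 6->2
Position of 6 (6) > position of 2 (1). Must reorder: 6 must now come before 2.
Run Kahn's algorithm (break ties by smallest node id):
  initial in-degrees: [0, 1, 1, 2, 0, 1, 2]
  ready (indeg=0): [0, 4]
  pop 0: indeg[3]->1; indeg[5]->0; indeg[6]->1 | ready=[4, 5] | order so far=[0]
  pop 4: indeg[3]->0 | ready=[3, 5] | order so far=[0, 4]
  pop 3: no out-edges | ready=[5] | order so far=[0, 4, 3]
  pop 5: indeg[1]->0; indeg[6]->0 | ready=[1, 6] | order so far=[0, 4, 3, 5]
  pop 1: no out-edges | ready=[6] | order so far=[0, 4, 3, 5, 1]
  pop 6: indeg[2]->0 | ready=[2] | order so far=[0, 4, 3, 5, 1, 6]
  pop 2: no out-edges | ready=[] | order so far=[0, 4, 3, 5, 1, 6, 2]
  Result: [0, 4, 3, 5, 1, 6, 2]

Answer: [0, 4, 3, 5, 1, 6, 2]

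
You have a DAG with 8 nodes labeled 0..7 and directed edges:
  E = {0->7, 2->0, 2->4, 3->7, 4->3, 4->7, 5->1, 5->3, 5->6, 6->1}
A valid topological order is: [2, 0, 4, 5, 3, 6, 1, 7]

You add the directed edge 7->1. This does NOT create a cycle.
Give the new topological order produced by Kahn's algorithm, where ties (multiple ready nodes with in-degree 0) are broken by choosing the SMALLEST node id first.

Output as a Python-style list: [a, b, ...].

Answer: [2, 0, 4, 5, 3, 6, 7, 1]

Derivation:
Old toposort: [2, 0, 4, 5, 3, 6, 1, 7]
Added edge: 7->1
Position of 7 (7) > position of 1 (6). Must reorder: 7 must now come before 1.
Run Kahn's algorithm (break ties by smallest node id):
  initial in-degrees: [1, 3, 0, 2, 1, 0, 1, 3]
  ready (indeg=0): [2, 5]
  pop 2: indeg[0]->0; indeg[4]->0 | ready=[0, 4, 5] | order so far=[2]
  pop 0: indeg[7]->2 | ready=[4, 5] | order so far=[2, 0]
  pop 4: indeg[3]->1; indeg[7]->1 | ready=[5] | order so far=[2, 0, 4]
  pop 5: indeg[1]->2; indeg[3]->0; indeg[6]->0 | ready=[3, 6] | order so far=[2, 0, 4, 5]
  pop 3: indeg[7]->0 | ready=[6, 7] | order so far=[2, 0, 4, 5, 3]
  pop 6: indeg[1]->1 | ready=[7] | order so far=[2, 0, 4, 5, 3, 6]
  pop 7: indeg[1]->0 | ready=[1] | order so far=[2, 0, 4, 5, 3, 6, 7]
  pop 1: no out-edges | ready=[] | order so far=[2, 0, 4, 5, 3, 6, 7, 1]
  Result: [2, 0, 4, 5, 3, 6, 7, 1]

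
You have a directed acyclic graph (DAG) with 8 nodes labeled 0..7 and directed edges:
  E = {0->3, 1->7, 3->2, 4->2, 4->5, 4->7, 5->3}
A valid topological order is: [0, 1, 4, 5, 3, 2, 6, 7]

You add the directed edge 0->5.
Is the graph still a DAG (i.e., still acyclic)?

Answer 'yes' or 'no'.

Answer: yes

Derivation:
Given toposort: [0, 1, 4, 5, 3, 2, 6, 7]
Position of 0: index 0; position of 5: index 3
New edge 0->5: forward
Forward edge: respects the existing order. Still a DAG, same toposort still valid.
Still a DAG? yes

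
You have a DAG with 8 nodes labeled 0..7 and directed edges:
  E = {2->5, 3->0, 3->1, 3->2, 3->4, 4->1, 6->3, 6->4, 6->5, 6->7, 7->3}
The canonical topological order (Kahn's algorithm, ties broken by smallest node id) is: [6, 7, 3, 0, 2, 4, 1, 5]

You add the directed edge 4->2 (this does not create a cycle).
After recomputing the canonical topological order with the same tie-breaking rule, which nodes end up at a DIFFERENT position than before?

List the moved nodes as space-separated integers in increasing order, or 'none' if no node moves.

Answer: 1 2 4

Derivation:
Old toposort: [6, 7, 3, 0, 2, 4, 1, 5]
Added edge 4->2
Recompute Kahn (smallest-id tiebreak):
  initial in-degrees: [1, 2, 2, 2, 2, 2, 0, 1]
  ready (indeg=0): [6]
  pop 6: indeg[3]->1; indeg[4]->1; indeg[5]->1; indeg[7]->0 | ready=[7] | order so far=[6]
  pop 7: indeg[3]->0 | ready=[3] | order so far=[6, 7]
  pop 3: indeg[0]->0; indeg[1]->1; indeg[2]->1; indeg[4]->0 | ready=[0, 4] | order so far=[6, 7, 3]
  pop 0: no out-edges | ready=[4] | order so far=[6, 7, 3, 0]
  pop 4: indeg[1]->0; indeg[2]->0 | ready=[1, 2] | order so far=[6, 7, 3, 0, 4]
  pop 1: no out-edges | ready=[2] | order so far=[6, 7, 3, 0, 4, 1]
  pop 2: indeg[5]->0 | ready=[5] | order so far=[6, 7, 3, 0, 4, 1, 2]
  pop 5: no out-edges | ready=[] | order so far=[6, 7, 3, 0, 4, 1, 2, 5]
New canonical toposort: [6, 7, 3, 0, 4, 1, 2, 5]
Compare positions:
  Node 0: index 3 -> 3 (same)
  Node 1: index 6 -> 5 (moved)
  Node 2: index 4 -> 6 (moved)
  Node 3: index 2 -> 2 (same)
  Node 4: index 5 -> 4 (moved)
  Node 5: index 7 -> 7 (same)
  Node 6: index 0 -> 0 (same)
  Node 7: index 1 -> 1 (same)
Nodes that changed position: 1 2 4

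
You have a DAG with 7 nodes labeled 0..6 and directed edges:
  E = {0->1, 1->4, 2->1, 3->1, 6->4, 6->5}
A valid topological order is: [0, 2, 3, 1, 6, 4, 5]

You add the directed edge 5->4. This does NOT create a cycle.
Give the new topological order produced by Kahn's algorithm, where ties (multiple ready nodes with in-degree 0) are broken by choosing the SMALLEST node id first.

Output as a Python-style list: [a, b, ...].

Answer: [0, 2, 3, 1, 6, 5, 4]

Derivation:
Old toposort: [0, 2, 3, 1, 6, 4, 5]
Added edge: 5->4
Position of 5 (6) > position of 4 (5). Must reorder: 5 must now come before 4.
Run Kahn's algorithm (break ties by smallest node id):
  initial in-degrees: [0, 3, 0, 0, 3, 1, 0]
  ready (indeg=0): [0, 2, 3, 6]
  pop 0: indeg[1]->2 | ready=[2, 3, 6] | order so far=[0]
  pop 2: indeg[1]->1 | ready=[3, 6] | order so far=[0, 2]
  pop 3: indeg[1]->0 | ready=[1, 6] | order so far=[0, 2, 3]
  pop 1: indeg[4]->2 | ready=[6] | order so far=[0, 2, 3, 1]
  pop 6: indeg[4]->1; indeg[5]->0 | ready=[5] | order so far=[0, 2, 3, 1, 6]
  pop 5: indeg[4]->0 | ready=[4] | order so far=[0, 2, 3, 1, 6, 5]
  pop 4: no out-edges | ready=[] | order so far=[0, 2, 3, 1, 6, 5, 4]
  Result: [0, 2, 3, 1, 6, 5, 4]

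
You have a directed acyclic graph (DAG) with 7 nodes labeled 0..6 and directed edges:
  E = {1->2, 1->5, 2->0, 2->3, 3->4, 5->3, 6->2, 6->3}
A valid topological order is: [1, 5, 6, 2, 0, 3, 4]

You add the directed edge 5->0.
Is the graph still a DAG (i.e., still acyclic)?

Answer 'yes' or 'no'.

Given toposort: [1, 5, 6, 2, 0, 3, 4]
Position of 5: index 1; position of 0: index 4
New edge 5->0: forward
Forward edge: respects the existing order. Still a DAG, same toposort still valid.
Still a DAG? yes

Answer: yes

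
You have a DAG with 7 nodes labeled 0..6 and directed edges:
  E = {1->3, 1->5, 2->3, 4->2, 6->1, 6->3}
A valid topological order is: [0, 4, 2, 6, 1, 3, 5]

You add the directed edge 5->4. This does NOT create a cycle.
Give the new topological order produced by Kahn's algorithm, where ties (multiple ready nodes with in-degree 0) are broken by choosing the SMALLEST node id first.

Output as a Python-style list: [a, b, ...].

Answer: [0, 6, 1, 5, 4, 2, 3]

Derivation:
Old toposort: [0, 4, 2, 6, 1, 3, 5]
Added edge: 5->4
Position of 5 (6) > position of 4 (1). Must reorder: 5 must now come before 4.
Run Kahn's algorithm (break ties by smallest node id):
  initial in-degrees: [0, 1, 1, 3, 1, 1, 0]
  ready (indeg=0): [0, 6]
  pop 0: no out-edges | ready=[6] | order so far=[0]
  pop 6: indeg[1]->0; indeg[3]->2 | ready=[1] | order so far=[0, 6]
  pop 1: indeg[3]->1; indeg[5]->0 | ready=[5] | order so far=[0, 6, 1]
  pop 5: indeg[4]->0 | ready=[4] | order so far=[0, 6, 1, 5]
  pop 4: indeg[2]->0 | ready=[2] | order so far=[0, 6, 1, 5, 4]
  pop 2: indeg[3]->0 | ready=[3] | order so far=[0, 6, 1, 5, 4, 2]
  pop 3: no out-edges | ready=[] | order so far=[0, 6, 1, 5, 4, 2, 3]
  Result: [0, 6, 1, 5, 4, 2, 3]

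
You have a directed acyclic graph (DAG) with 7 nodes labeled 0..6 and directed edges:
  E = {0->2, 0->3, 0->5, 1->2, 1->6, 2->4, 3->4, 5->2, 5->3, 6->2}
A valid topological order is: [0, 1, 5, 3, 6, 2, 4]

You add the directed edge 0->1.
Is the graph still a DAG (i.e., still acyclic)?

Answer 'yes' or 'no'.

Given toposort: [0, 1, 5, 3, 6, 2, 4]
Position of 0: index 0; position of 1: index 1
New edge 0->1: forward
Forward edge: respects the existing order. Still a DAG, same toposort still valid.
Still a DAG? yes

Answer: yes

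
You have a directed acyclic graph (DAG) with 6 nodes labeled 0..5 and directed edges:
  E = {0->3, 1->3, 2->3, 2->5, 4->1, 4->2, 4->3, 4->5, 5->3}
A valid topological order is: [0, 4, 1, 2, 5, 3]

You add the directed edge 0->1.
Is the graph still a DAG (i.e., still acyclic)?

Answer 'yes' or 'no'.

Answer: yes

Derivation:
Given toposort: [0, 4, 1, 2, 5, 3]
Position of 0: index 0; position of 1: index 2
New edge 0->1: forward
Forward edge: respects the existing order. Still a DAG, same toposort still valid.
Still a DAG? yes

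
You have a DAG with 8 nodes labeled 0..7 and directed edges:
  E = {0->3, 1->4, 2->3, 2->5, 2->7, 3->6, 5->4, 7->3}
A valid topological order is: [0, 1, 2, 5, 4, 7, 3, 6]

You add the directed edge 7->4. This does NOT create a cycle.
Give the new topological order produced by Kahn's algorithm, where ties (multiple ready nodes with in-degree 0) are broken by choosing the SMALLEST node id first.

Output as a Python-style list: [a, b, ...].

Answer: [0, 1, 2, 5, 7, 3, 4, 6]

Derivation:
Old toposort: [0, 1, 2, 5, 4, 7, 3, 6]
Added edge: 7->4
Position of 7 (5) > position of 4 (4). Must reorder: 7 must now come before 4.
Run Kahn's algorithm (break ties by smallest node id):
  initial in-degrees: [0, 0, 0, 3, 3, 1, 1, 1]
  ready (indeg=0): [0, 1, 2]
  pop 0: indeg[3]->2 | ready=[1, 2] | order so far=[0]
  pop 1: indeg[4]->2 | ready=[2] | order so far=[0, 1]
  pop 2: indeg[3]->1; indeg[5]->0; indeg[7]->0 | ready=[5, 7] | order so far=[0, 1, 2]
  pop 5: indeg[4]->1 | ready=[7] | order so far=[0, 1, 2, 5]
  pop 7: indeg[3]->0; indeg[4]->0 | ready=[3, 4] | order so far=[0, 1, 2, 5, 7]
  pop 3: indeg[6]->0 | ready=[4, 6] | order so far=[0, 1, 2, 5, 7, 3]
  pop 4: no out-edges | ready=[6] | order so far=[0, 1, 2, 5, 7, 3, 4]
  pop 6: no out-edges | ready=[] | order so far=[0, 1, 2, 5, 7, 3, 4, 6]
  Result: [0, 1, 2, 5, 7, 3, 4, 6]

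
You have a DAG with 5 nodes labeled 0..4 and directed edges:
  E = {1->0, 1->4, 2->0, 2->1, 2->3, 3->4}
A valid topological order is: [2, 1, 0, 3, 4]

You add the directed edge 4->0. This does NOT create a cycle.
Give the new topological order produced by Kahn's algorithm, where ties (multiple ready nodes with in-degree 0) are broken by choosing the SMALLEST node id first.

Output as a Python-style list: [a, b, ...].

Old toposort: [2, 1, 0, 3, 4]
Added edge: 4->0
Position of 4 (4) > position of 0 (2). Must reorder: 4 must now come before 0.
Run Kahn's algorithm (break ties by smallest node id):
  initial in-degrees: [3, 1, 0, 1, 2]
  ready (indeg=0): [2]
  pop 2: indeg[0]->2; indeg[1]->0; indeg[3]->0 | ready=[1, 3] | order so far=[2]
  pop 1: indeg[0]->1; indeg[4]->1 | ready=[3] | order so far=[2, 1]
  pop 3: indeg[4]->0 | ready=[4] | order so far=[2, 1, 3]
  pop 4: indeg[0]->0 | ready=[0] | order so far=[2, 1, 3, 4]
  pop 0: no out-edges | ready=[] | order so far=[2, 1, 3, 4, 0]
  Result: [2, 1, 3, 4, 0]

Answer: [2, 1, 3, 4, 0]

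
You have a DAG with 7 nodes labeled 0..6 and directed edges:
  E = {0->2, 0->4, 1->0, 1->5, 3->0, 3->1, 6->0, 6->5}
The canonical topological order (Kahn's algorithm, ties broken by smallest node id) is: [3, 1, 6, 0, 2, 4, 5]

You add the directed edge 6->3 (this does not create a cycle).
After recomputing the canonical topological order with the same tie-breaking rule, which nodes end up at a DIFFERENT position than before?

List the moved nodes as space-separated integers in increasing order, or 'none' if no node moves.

Answer: 1 3 6

Derivation:
Old toposort: [3, 1, 6, 0, 2, 4, 5]
Added edge 6->3
Recompute Kahn (smallest-id tiebreak):
  initial in-degrees: [3, 1, 1, 1, 1, 2, 0]
  ready (indeg=0): [6]
  pop 6: indeg[0]->2; indeg[3]->0; indeg[5]->1 | ready=[3] | order so far=[6]
  pop 3: indeg[0]->1; indeg[1]->0 | ready=[1] | order so far=[6, 3]
  pop 1: indeg[0]->0; indeg[5]->0 | ready=[0, 5] | order so far=[6, 3, 1]
  pop 0: indeg[2]->0; indeg[4]->0 | ready=[2, 4, 5] | order so far=[6, 3, 1, 0]
  pop 2: no out-edges | ready=[4, 5] | order so far=[6, 3, 1, 0, 2]
  pop 4: no out-edges | ready=[5] | order so far=[6, 3, 1, 0, 2, 4]
  pop 5: no out-edges | ready=[] | order so far=[6, 3, 1, 0, 2, 4, 5]
New canonical toposort: [6, 3, 1, 0, 2, 4, 5]
Compare positions:
  Node 0: index 3 -> 3 (same)
  Node 1: index 1 -> 2 (moved)
  Node 2: index 4 -> 4 (same)
  Node 3: index 0 -> 1 (moved)
  Node 4: index 5 -> 5 (same)
  Node 5: index 6 -> 6 (same)
  Node 6: index 2 -> 0 (moved)
Nodes that changed position: 1 3 6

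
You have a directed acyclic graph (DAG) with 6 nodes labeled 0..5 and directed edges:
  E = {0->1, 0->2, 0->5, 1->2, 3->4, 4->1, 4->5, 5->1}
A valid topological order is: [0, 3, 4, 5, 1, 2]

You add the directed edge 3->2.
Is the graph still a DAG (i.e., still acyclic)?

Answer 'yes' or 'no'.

Given toposort: [0, 3, 4, 5, 1, 2]
Position of 3: index 1; position of 2: index 5
New edge 3->2: forward
Forward edge: respects the existing order. Still a DAG, same toposort still valid.
Still a DAG? yes

Answer: yes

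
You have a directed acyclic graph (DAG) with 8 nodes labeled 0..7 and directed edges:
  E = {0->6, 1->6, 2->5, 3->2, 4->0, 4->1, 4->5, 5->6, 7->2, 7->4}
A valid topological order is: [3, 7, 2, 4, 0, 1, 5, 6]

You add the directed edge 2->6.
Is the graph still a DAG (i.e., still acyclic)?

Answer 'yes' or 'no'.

Given toposort: [3, 7, 2, 4, 0, 1, 5, 6]
Position of 2: index 2; position of 6: index 7
New edge 2->6: forward
Forward edge: respects the existing order. Still a DAG, same toposort still valid.
Still a DAG? yes

Answer: yes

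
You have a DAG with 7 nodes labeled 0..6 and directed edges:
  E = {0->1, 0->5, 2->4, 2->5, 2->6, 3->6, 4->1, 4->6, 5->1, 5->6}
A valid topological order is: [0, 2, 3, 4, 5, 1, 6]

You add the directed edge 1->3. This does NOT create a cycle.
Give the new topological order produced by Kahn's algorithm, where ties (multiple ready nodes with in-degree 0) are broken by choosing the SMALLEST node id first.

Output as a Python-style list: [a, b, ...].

Old toposort: [0, 2, 3, 4, 5, 1, 6]
Added edge: 1->3
Position of 1 (5) > position of 3 (2). Must reorder: 1 must now come before 3.
Run Kahn's algorithm (break ties by smallest node id):
  initial in-degrees: [0, 3, 0, 1, 1, 2, 4]
  ready (indeg=0): [0, 2]
  pop 0: indeg[1]->2; indeg[5]->1 | ready=[2] | order so far=[0]
  pop 2: indeg[4]->0; indeg[5]->0; indeg[6]->3 | ready=[4, 5] | order so far=[0, 2]
  pop 4: indeg[1]->1; indeg[6]->2 | ready=[5] | order so far=[0, 2, 4]
  pop 5: indeg[1]->0; indeg[6]->1 | ready=[1] | order so far=[0, 2, 4, 5]
  pop 1: indeg[3]->0 | ready=[3] | order so far=[0, 2, 4, 5, 1]
  pop 3: indeg[6]->0 | ready=[6] | order so far=[0, 2, 4, 5, 1, 3]
  pop 6: no out-edges | ready=[] | order so far=[0, 2, 4, 5, 1, 3, 6]
  Result: [0, 2, 4, 5, 1, 3, 6]

Answer: [0, 2, 4, 5, 1, 3, 6]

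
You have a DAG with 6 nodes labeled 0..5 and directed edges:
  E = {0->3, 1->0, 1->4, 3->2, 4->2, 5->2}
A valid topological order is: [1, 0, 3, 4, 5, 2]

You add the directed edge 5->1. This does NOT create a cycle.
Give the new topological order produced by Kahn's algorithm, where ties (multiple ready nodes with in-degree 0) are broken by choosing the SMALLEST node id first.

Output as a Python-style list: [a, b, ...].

Answer: [5, 1, 0, 3, 4, 2]

Derivation:
Old toposort: [1, 0, 3, 4, 5, 2]
Added edge: 5->1
Position of 5 (4) > position of 1 (0). Must reorder: 5 must now come before 1.
Run Kahn's algorithm (break ties by smallest node id):
  initial in-degrees: [1, 1, 3, 1, 1, 0]
  ready (indeg=0): [5]
  pop 5: indeg[1]->0; indeg[2]->2 | ready=[1] | order so far=[5]
  pop 1: indeg[0]->0; indeg[4]->0 | ready=[0, 4] | order so far=[5, 1]
  pop 0: indeg[3]->0 | ready=[3, 4] | order so far=[5, 1, 0]
  pop 3: indeg[2]->1 | ready=[4] | order so far=[5, 1, 0, 3]
  pop 4: indeg[2]->0 | ready=[2] | order so far=[5, 1, 0, 3, 4]
  pop 2: no out-edges | ready=[] | order so far=[5, 1, 0, 3, 4, 2]
  Result: [5, 1, 0, 3, 4, 2]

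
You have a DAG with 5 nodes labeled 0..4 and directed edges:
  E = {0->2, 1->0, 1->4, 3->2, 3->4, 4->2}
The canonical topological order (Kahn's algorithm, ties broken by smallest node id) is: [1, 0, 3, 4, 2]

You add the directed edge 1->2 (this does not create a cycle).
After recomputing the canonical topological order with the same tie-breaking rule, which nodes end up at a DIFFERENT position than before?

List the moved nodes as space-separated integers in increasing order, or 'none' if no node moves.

Answer: none

Derivation:
Old toposort: [1, 0, 3, 4, 2]
Added edge 1->2
Recompute Kahn (smallest-id tiebreak):
  initial in-degrees: [1, 0, 4, 0, 2]
  ready (indeg=0): [1, 3]
  pop 1: indeg[0]->0; indeg[2]->3; indeg[4]->1 | ready=[0, 3] | order so far=[1]
  pop 0: indeg[2]->2 | ready=[3] | order so far=[1, 0]
  pop 3: indeg[2]->1; indeg[4]->0 | ready=[4] | order so far=[1, 0, 3]
  pop 4: indeg[2]->0 | ready=[2] | order so far=[1, 0, 3, 4]
  pop 2: no out-edges | ready=[] | order so far=[1, 0, 3, 4, 2]
New canonical toposort: [1, 0, 3, 4, 2]
Compare positions:
  Node 0: index 1 -> 1 (same)
  Node 1: index 0 -> 0 (same)
  Node 2: index 4 -> 4 (same)
  Node 3: index 2 -> 2 (same)
  Node 4: index 3 -> 3 (same)
Nodes that changed position: none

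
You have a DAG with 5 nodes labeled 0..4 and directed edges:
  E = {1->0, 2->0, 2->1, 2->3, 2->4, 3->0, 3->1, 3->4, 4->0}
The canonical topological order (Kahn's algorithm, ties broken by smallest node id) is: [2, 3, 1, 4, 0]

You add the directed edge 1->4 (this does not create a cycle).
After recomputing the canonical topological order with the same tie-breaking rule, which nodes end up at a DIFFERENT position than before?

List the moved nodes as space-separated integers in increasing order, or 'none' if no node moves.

Old toposort: [2, 3, 1, 4, 0]
Added edge 1->4
Recompute Kahn (smallest-id tiebreak):
  initial in-degrees: [4, 2, 0, 1, 3]
  ready (indeg=0): [2]
  pop 2: indeg[0]->3; indeg[1]->1; indeg[3]->0; indeg[4]->2 | ready=[3] | order so far=[2]
  pop 3: indeg[0]->2; indeg[1]->0; indeg[4]->1 | ready=[1] | order so far=[2, 3]
  pop 1: indeg[0]->1; indeg[4]->0 | ready=[4] | order so far=[2, 3, 1]
  pop 4: indeg[0]->0 | ready=[0] | order so far=[2, 3, 1, 4]
  pop 0: no out-edges | ready=[] | order so far=[2, 3, 1, 4, 0]
New canonical toposort: [2, 3, 1, 4, 0]
Compare positions:
  Node 0: index 4 -> 4 (same)
  Node 1: index 2 -> 2 (same)
  Node 2: index 0 -> 0 (same)
  Node 3: index 1 -> 1 (same)
  Node 4: index 3 -> 3 (same)
Nodes that changed position: none

Answer: none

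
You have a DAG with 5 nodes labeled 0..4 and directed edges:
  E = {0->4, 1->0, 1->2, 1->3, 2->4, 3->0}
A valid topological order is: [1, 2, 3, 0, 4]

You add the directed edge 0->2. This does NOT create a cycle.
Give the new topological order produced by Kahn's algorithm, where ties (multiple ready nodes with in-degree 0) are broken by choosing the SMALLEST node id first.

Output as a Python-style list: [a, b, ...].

Old toposort: [1, 2, 3, 0, 4]
Added edge: 0->2
Position of 0 (3) > position of 2 (1). Must reorder: 0 must now come before 2.
Run Kahn's algorithm (break ties by smallest node id):
  initial in-degrees: [2, 0, 2, 1, 2]
  ready (indeg=0): [1]
  pop 1: indeg[0]->1; indeg[2]->1; indeg[3]->0 | ready=[3] | order so far=[1]
  pop 3: indeg[0]->0 | ready=[0] | order so far=[1, 3]
  pop 0: indeg[2]->0; indeg[4]->1 | ready=[2] | order so far=[1, 3, 0]
  pop 2: indeg[4]->0 | ready=[4] | order so far=[1, 3, 0, 2]
  pop 4: no out-edges | ready=[] | order so far=[1, 3, 0, 2, 4]
  Result: [1, 3, 0, 2, 4]

Answer: [1, 3, 0, 2, 4]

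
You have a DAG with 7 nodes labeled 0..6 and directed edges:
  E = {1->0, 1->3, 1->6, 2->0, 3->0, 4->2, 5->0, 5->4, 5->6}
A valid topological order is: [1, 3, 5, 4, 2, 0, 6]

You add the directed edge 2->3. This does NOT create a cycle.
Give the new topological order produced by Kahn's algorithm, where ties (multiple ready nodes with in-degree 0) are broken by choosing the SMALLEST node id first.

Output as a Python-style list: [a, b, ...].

Answer: [1, 5, 4, 2, 3, 0, 6]

Derivation:
Old toposort: [1, 3, 5, 4, 2, 0, 6]
Added edge: 2->3
Position of 2 (4) > position of 3 (1). Must reorder: 2 must now come before 3.
Run Kahn's algorithm (break ties by smallest node id):
  initial in-degrees: [4, 0, 1, 2, 1, 0, 2]
  ready (indeg=0): [1, 5]
  pop 1: indeg[0]->3; indeg[3]->1; indeg[6]->1 | ready=[5] | order so far=[1]
  pop 5: indeg[0]->2; indeg[4]->0; indeg[6]->0 | ready=[4, 6] | order so far=[1, 5]
  pop 4: indeg[2]->0 | ready=[2, 6] | order so far=[1, 5, 4]
  pop 2: indeg[0]->1; indeg[3]->0 | ready=[3, 6] | order so far=[1, 5, 4, 2]
  pop 3: indeg[0]->0 | ready=[0, 6] | order so far=[1, 5, 4, 2, 3]
  pop 0: no out-edges | ready=[6] | order so far=[1, 5, 4, 2, 3, 0]
  pop 6: no out-edges | ready=[] | order so far=[1, 5, 4, 2, 3, 0, 6]
  Result: [1, 5, 4, 2, 3, 0, 6]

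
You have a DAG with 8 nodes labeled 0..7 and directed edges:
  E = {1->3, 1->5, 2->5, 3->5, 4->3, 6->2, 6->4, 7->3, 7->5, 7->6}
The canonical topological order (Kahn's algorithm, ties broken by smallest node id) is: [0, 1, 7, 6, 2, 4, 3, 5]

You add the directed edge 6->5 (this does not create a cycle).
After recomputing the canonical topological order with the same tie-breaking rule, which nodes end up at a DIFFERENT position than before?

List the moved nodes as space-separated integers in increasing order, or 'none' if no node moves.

Answer: none

Derivation:
Old toposort: [0, 1, 7, 6, 2, 4, 3, 5]
Added edge 6->5
Recompute Kahn (smallest-id tiebreak):
  initial in-degrees: [0, 0, 1, 3, 1, 5, 1, 0]
  ready (indeg=0): [0, 1, 7]
  pop 0: no out-edges | ready=[1, 7] | order so far=[0]
  pop 1: indeg[3]->2; indeg[5]->4 | ready=[7] | order so far=[0, 1]
  pop 7: indeg[3]->1; indeg[5]->3; indeg[6]->0 | ready=[6] | order so far=[0, 1, 7]
  pop 6: indeg[2]->0; indeg[4]->0; indeg[5]->2 | ready=[2, 4] | order so far=[0, 1, 7, 6]
  pop 2: indeg[5]->1 | ready=[4] | order so far=[0, 1, 7, 6, 2]
  pop 4: indeg[3]->0 | ready=[3] | order so far=[0, 1, 7, 6, 2, 4]
  pop 3: indeg[5]->0 | ready=[5] | order so far=[0, 1, 7, 6, 2, 4, 3]
  pop 5: no out-edges | ready=[] | order so far=[0, 1, 7, 6, 2, 4, 3, 5]
New canonical toposort: [0, 1, 7, 6, 2, 4, 3, 5]
Compare positions:
  Node 0: index 0 -> 0 (same)
  Node 1: index 1 -> 1 (same)
  Node 2: index 4 -> 4 (same)
  Node 3: index 6 -> 6 (same)
  Node 4: index 5 -> 5 (same)
  Node 5: index 7 -> 7 (same)
  Node 6: index 3 -> 3 (same)
  Node 7: index 2 -> 2 (same)
Nodes that changed position: none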